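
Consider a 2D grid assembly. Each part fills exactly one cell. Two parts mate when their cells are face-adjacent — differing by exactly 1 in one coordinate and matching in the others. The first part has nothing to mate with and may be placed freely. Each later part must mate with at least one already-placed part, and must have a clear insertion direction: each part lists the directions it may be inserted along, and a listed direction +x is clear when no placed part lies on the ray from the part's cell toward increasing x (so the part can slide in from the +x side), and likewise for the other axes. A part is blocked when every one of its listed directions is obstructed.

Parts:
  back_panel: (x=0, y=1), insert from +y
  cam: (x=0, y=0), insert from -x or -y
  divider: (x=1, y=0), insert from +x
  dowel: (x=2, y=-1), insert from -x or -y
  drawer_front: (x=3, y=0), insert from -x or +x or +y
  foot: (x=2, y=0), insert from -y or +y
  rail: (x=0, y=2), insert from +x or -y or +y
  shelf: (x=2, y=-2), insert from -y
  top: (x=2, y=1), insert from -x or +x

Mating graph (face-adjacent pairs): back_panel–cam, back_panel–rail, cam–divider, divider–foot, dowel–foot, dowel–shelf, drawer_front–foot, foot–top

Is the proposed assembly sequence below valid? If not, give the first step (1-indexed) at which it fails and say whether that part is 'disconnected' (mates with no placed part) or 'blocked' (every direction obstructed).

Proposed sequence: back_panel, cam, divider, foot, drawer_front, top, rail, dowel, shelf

Valid

1. back_panel@(0, 1) [+y clear] — {back_panel}
2. cam@(0, 0) [-x clear] — {back_panel, cam}
3. divider@(1, 0) [+x clear] — {back_panel, cam, divider}
4. foot@(2, 0) [-y clear] — {back_panel, cam, divider, foot}
5. drawer_front@(3, 0) [+x clear] — {back_panel, cam, divider, drawer_front, foot}
6. top@(2, 1) [+x clear] — {back_panel, cam, divider, drawer_front, foot, top}
7. rail@(0, 2) [+x clear] — {back_panel, cam, divider, drawer_front, foot, rail, top}
8. dowel@(2, -1) [-x clear] — {back_panel, cam, divider, dowel, drawer_front, foot, rail, top}
9. shelf@(2, -2) [-y clear] — {back_panel, cam, divider, dowel, drawer_front, foot, rail, shelf, top}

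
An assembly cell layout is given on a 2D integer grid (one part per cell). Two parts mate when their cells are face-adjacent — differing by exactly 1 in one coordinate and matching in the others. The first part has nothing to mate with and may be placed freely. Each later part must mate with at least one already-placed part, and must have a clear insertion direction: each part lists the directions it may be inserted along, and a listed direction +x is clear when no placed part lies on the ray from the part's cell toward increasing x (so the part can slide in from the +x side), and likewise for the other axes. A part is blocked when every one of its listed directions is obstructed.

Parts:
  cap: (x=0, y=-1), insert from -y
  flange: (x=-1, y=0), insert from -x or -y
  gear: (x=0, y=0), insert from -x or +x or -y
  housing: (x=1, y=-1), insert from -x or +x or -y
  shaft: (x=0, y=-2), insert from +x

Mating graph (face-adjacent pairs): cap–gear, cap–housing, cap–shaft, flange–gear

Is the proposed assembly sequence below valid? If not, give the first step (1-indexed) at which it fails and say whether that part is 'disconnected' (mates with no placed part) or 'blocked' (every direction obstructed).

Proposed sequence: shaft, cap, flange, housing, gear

1. shaft@(0, -2) [+x clear] — {shaft}
2. cap@(0, -1) — -y all obstructed ⇒ blocked

Invalid at step 2 (blocked)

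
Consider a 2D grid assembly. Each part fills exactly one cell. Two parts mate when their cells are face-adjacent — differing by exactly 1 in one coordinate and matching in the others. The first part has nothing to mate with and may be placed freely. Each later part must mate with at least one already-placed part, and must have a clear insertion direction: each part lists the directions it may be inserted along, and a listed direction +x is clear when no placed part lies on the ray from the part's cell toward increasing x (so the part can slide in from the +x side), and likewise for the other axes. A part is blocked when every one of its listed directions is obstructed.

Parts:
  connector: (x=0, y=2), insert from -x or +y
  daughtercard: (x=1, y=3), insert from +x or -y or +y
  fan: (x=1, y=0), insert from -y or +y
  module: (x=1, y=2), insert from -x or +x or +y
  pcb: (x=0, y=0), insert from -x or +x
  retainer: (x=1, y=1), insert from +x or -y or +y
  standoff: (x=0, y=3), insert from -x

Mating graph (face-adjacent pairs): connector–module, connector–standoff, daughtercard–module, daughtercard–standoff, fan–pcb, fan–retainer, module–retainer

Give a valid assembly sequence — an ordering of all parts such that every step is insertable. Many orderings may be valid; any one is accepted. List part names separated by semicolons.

1. fan@(1, 0) [-y clear] — {fan}
2. pcb@(0, 0) [-x clear] — {fan, pcb}
3. retainer@(1, 1) [+x clear] — {fan, pcb, retainer}
4. module@(1, 2) [-x clear] — {fan, module, pcb, retainer}
5. connector@(0, 2) [-x clear] — {connector, fan, module, pcb, retainer}
6. standoff@(0, 3) [-x clear] — {connector, fan, module, pcb, retainer, standoff}
7. daughtercard@(1, 3) [+x clear] — {connector, daughtercard, fan, module, pcb, retainer, standoff}

fan; pcb; retainer; module; connector; standoff; daughtercard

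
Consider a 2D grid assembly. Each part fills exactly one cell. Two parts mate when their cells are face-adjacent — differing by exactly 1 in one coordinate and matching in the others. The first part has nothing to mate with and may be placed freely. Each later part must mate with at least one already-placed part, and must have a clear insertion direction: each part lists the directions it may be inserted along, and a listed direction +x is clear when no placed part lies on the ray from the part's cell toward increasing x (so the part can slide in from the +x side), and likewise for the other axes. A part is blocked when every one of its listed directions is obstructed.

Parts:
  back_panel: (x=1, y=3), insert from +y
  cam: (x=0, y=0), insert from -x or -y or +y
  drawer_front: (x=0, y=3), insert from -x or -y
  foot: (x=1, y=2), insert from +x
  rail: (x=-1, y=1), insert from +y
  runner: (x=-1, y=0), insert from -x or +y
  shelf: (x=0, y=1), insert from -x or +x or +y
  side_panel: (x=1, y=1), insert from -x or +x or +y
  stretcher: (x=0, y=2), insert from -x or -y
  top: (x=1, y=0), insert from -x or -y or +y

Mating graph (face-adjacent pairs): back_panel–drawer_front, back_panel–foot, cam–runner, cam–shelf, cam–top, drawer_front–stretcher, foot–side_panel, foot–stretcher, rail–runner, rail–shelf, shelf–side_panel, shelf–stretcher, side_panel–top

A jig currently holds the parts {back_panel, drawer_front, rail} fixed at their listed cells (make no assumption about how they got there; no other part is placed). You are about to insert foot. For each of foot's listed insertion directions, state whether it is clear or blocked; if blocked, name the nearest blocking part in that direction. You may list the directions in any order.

+x: ray from foot(1, 2) has no placed part ⇒ clear

+x: clear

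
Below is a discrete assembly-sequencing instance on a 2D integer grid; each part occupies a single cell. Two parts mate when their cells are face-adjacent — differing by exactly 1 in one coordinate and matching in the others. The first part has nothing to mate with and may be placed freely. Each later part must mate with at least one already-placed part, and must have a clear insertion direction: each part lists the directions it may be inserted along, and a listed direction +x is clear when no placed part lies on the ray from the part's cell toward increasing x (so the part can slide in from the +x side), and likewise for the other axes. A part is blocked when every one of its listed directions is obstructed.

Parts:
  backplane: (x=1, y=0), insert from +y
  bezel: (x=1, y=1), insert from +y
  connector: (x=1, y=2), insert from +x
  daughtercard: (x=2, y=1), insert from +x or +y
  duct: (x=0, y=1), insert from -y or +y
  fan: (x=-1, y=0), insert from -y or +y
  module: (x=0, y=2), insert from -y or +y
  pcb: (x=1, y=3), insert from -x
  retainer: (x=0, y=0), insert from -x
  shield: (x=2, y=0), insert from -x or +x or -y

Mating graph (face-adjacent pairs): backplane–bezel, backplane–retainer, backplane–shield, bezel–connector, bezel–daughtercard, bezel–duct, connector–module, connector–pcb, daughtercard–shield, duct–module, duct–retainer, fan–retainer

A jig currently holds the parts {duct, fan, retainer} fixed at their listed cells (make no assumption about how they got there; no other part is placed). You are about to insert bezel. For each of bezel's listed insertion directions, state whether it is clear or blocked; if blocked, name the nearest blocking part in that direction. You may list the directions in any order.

+y: clear

+y: ray from bezel(1, 1) has no placed part ⇒ clear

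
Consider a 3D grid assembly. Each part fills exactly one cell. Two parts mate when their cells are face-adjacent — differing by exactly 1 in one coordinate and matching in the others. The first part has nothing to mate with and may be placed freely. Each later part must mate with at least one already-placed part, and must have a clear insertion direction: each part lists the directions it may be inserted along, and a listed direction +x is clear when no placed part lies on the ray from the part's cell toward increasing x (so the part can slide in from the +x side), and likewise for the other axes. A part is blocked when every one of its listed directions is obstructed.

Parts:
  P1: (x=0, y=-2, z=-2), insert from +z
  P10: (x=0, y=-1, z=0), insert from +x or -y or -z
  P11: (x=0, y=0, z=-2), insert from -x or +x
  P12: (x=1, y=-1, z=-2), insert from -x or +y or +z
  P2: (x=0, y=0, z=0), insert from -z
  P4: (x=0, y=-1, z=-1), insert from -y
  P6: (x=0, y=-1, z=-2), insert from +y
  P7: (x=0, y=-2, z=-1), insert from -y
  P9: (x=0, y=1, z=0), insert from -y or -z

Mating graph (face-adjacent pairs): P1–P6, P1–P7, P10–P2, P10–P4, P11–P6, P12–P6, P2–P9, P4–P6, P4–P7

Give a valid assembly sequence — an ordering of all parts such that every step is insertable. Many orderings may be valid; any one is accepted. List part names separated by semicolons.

P9; P2; P10; P4; P6; P1; P11; P7; P12

1. P9@(0, 1, 0) [-y clear] — {P9}
2. P2@(0, 0, 0) [-z clear] — {P2, P9}
3. P10@(0, -1, 0) [+x clear] — {P10, P2, P9}
4. P4@(0, -1, -1) [-y clear] — {P10, P2, P4, P9}
5. P6@(0, -1, -2) [+y clear] — {P10, P2, P4, P6, P9}
6. P1@(0, -2, -2) [+z clear] — {P1, P10, P2, P4, P6, P9}
7. P11@(0, 0, -2) [-x clear] — {P1, P10, P11, P2, P4, P6, P9}
8. P7@(0, -2, -1) [-y clear] — {P1, P10, P11, P2, P4, P6, P7, P9}
9. P12@(1, -1, -2) [+y clear] — {P1, P10, P11, P12, P2, P4, P6, P7, P9}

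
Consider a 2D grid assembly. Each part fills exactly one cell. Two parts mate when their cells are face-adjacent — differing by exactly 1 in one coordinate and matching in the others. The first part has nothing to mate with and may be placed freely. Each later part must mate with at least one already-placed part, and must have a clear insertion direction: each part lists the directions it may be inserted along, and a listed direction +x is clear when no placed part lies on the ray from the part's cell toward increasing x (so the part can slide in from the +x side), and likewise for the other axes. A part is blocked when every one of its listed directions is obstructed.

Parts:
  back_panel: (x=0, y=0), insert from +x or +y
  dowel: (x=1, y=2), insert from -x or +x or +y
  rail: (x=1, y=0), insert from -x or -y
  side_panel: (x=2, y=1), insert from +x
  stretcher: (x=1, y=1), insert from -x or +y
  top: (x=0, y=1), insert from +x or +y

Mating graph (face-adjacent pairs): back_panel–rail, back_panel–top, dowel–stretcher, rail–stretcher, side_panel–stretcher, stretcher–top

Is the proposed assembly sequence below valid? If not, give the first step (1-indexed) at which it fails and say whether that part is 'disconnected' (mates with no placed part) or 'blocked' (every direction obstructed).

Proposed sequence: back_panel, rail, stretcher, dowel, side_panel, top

1. back_panel@(0, 0) [+x clear] — {back_panel}
2. rail@(1, 0) [-y clear] — {back_panel, rail}
3. stretcher@(1, 1) [-x clear] — {back_panel, rail, stretcher}
4. dowel@(1, 2) [-x clear] — {back_panel, dowel, rail, stretcher}
5. side_panel@(2, 1) [+x clear] — {back_panel, dowel, rail, side_panel, stretcher}
6. top@(0, 1) [+y clear] — {back_panel, dowel, rail, side_panel, stretcher, top}

Valid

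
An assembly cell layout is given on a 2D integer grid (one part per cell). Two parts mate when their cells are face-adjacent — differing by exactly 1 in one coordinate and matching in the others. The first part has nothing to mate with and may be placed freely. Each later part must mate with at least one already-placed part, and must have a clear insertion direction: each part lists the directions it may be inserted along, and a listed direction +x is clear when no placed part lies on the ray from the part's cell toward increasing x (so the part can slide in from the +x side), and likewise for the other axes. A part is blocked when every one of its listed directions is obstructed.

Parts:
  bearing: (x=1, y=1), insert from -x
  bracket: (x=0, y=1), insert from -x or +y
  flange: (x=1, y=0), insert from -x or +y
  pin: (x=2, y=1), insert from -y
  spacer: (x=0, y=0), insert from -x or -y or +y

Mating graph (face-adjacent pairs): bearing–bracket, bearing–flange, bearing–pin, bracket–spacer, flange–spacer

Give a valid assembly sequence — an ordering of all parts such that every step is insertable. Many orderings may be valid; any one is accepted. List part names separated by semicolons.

bearing; bracket; pin; flange; spacer

1. bearing@(1, 1) [-x clear] — {bearing}
2. bracket@(0, 1) [-x clear] — {bearing, bracket}
3. pin@(2, 1) [-y clear] — {bearing, bracket, pin}
4. flange@(1, 0) [-x clear] — {bearing, bracket, flange, pin}
5. spacer@(0, 0) [-x clear] — {bearing, bracket, flange, pin, spacer}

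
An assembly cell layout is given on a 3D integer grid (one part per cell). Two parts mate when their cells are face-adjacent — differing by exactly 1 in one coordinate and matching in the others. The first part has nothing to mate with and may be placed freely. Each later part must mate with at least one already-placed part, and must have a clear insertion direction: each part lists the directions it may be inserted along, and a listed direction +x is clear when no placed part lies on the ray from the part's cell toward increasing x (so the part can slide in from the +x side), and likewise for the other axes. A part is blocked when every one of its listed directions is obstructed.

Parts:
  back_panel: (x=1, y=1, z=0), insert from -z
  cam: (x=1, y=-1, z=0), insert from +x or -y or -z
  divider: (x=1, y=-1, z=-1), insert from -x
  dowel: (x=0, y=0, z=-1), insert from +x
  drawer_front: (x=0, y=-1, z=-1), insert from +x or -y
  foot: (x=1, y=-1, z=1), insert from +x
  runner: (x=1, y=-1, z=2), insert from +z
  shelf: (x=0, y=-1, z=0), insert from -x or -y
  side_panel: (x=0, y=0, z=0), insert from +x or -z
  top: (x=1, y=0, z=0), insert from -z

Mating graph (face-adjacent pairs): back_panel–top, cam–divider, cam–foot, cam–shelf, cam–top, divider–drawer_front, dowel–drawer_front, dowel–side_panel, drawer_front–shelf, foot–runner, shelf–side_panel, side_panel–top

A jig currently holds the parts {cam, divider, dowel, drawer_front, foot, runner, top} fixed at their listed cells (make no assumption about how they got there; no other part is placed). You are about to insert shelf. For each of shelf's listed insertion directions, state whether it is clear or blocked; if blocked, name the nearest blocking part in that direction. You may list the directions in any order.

-x: clear; -y: clear

-x: ray from shelf(0, -1, 0) has no placed part ⇒ clear
-y: ray from shelf(0, -1, 0) has no placed part ⇒ clear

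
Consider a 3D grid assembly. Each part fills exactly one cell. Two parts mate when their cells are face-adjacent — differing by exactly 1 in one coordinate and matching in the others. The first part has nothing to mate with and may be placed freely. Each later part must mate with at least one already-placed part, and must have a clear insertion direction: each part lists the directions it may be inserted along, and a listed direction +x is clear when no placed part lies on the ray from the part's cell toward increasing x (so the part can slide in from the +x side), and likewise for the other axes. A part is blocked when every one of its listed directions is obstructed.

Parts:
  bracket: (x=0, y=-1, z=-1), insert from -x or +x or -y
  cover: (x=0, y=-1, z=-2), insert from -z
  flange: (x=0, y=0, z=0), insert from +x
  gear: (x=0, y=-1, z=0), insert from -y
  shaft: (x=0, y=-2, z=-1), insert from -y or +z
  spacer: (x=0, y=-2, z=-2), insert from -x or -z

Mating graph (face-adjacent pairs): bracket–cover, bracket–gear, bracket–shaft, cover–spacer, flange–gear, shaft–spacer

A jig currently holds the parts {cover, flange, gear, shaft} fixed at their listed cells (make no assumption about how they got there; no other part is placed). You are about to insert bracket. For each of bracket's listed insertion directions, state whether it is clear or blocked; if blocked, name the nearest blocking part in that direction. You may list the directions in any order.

+x: clear; -x: clear; -y: blocked by shaft

-x: ray from bracket(0, -1, -1) has no placed part ⇒ clear
+x: ray from bracket(0, -1, -1) has no placed part ⇒ clear
-y: nearest on ray is shaft@(0, -2, -1) ⇒ blocked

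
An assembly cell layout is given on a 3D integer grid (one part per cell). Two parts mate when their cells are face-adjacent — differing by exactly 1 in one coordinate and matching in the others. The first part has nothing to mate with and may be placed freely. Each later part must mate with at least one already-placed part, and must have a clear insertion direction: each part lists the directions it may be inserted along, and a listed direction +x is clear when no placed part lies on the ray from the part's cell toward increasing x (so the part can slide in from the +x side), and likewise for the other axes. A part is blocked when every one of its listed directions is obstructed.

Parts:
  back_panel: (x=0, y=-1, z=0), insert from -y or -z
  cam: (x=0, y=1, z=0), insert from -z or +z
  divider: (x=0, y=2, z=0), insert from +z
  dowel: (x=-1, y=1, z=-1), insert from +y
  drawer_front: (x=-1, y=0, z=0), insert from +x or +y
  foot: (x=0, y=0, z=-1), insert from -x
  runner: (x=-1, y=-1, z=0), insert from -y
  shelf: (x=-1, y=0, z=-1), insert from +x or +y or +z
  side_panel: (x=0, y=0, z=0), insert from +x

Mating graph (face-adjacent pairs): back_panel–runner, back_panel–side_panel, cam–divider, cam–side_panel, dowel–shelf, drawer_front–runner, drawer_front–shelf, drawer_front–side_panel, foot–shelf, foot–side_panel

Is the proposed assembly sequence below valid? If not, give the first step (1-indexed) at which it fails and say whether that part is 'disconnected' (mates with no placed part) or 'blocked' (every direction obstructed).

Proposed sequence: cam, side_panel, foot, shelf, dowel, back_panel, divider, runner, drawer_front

1. cam@(0, 1, 0) [-z clear] — {cam}
2. side_panel@(0, 0, 0) [+x clear] — {cam, side_panel}
3. foot@(0, 0, -1) [-x clear] — {cam, foot, side_panel}
4. shelf@(-1, 0, -1) [+y clear] — {cam, foot, shelf, side_panel}
5. dowel@(-1, 1, -1) [+y clear] — {cam, dowel, foot, shelf, side_panel}
6. back_panel@(0, -1, 0) [-y clear] — {back_panel, cam, dowel, foot, shelf, side_panel}
7. divider@(0, 2, 0) [+z clear] — {back_panel, cam, divider, dowel, foot, shelf, side_panel}
8. runner@(-1, -1, 0) [-y clear] — {back_panel, cam, divider, dowel, foot, runner, shelf, side_panel}
9. drawer_front@(-1, 0, 0) [+y clear] — {back_panel, cam, divider, dowel, drawer_front, foot, runner, shelf, side_panel}

Valid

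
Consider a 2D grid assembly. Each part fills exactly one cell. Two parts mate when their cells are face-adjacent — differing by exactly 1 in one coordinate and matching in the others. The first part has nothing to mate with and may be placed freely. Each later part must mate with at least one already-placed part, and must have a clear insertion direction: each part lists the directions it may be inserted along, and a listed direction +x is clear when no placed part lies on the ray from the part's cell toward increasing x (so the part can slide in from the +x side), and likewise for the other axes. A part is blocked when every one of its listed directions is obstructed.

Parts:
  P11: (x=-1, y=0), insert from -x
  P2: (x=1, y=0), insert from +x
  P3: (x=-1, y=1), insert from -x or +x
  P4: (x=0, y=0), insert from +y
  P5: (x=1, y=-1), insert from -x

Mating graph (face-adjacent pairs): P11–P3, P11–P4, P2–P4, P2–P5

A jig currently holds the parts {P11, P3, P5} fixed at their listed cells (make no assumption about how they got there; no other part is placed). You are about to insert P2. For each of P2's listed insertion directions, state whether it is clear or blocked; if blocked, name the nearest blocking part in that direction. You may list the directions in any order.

+x: ray from P2(1, 0) has no placed part ⇒ clear

+x: clear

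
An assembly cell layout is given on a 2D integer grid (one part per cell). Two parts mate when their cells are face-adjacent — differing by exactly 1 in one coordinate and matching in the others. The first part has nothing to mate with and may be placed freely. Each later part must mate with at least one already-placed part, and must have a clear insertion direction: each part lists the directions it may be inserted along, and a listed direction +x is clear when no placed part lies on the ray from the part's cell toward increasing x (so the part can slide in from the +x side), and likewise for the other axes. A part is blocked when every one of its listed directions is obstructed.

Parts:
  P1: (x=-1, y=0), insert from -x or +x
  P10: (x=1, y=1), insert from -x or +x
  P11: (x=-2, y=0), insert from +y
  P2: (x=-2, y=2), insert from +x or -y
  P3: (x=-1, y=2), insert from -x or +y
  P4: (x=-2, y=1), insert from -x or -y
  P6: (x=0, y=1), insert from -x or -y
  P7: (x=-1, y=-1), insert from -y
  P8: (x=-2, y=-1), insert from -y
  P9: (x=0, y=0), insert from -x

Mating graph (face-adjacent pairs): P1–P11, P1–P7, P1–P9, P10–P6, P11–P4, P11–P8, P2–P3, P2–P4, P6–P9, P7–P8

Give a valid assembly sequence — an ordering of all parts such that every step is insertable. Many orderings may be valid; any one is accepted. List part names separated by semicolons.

1. P6@(0, 1) [-x clear] — {P6}
2. P9@(0, 0) [-x clear] — {P6, P9}
3. P1@(-1, 0) [-x clear] — {P1, P6, P9}
4. P11@(-2, 0) [+y clear] — {P1, P11, P6, P9}
5. P7@(-1, -1) [-y clear] — {P1, P11, P6, P7, P9}
6. P4@(-2, 1) [-x clear] — {P1, P11, P4, P6, P7, P9}
7. P2@(-2, 2) [+x clear] — {P1, P11, P2, P4, P6, P7, P9}
8. P3@(-1, 2) [+y clear] — {P1, P11, P2, P3, P4, P6, P7, P9}
9. P10@(1, 1) [+x clear] — {P1, P10, P11, P2, P3, P4, P6, P7, P9}
10. P8@(-2, -1) [-y clear] — {P1, P10, P11, P2, P3, P4, P6, P7, P8, P9}

P6; P9; P1; P11; P7; P4; P2; P3; P10; P8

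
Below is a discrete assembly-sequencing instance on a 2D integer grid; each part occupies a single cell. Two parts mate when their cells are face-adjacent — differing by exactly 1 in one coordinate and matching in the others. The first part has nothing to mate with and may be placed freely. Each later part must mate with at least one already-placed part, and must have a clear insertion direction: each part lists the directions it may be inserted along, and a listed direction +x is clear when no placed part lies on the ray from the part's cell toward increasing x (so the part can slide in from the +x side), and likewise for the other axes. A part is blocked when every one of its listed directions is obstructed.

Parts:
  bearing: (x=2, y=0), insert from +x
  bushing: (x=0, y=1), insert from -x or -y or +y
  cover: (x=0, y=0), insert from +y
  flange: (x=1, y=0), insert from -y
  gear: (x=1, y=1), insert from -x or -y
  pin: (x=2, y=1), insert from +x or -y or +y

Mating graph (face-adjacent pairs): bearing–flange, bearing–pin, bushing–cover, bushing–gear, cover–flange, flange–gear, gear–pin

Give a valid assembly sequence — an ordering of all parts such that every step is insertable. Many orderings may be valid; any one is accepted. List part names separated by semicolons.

flange; cover; gear; bushing; pin; bearing

1. flange@(1, 0) [-y clear] — {flange}
2. cover@(0, 0) [+y clear] — {cover, flange}
3. gear@(1, 1) [-x clear] — {cover, flange, gear}
4. bushing@(0, 1) [-x clear] — {bushing, cover, flange, gear}
5. pin@(2, 1) [+x clear] — {bushing, cover, flange, gear, pin}
6. bearing@(2, 0) [+x clear] — {bearing, bushing, cover, flange, gear, pin}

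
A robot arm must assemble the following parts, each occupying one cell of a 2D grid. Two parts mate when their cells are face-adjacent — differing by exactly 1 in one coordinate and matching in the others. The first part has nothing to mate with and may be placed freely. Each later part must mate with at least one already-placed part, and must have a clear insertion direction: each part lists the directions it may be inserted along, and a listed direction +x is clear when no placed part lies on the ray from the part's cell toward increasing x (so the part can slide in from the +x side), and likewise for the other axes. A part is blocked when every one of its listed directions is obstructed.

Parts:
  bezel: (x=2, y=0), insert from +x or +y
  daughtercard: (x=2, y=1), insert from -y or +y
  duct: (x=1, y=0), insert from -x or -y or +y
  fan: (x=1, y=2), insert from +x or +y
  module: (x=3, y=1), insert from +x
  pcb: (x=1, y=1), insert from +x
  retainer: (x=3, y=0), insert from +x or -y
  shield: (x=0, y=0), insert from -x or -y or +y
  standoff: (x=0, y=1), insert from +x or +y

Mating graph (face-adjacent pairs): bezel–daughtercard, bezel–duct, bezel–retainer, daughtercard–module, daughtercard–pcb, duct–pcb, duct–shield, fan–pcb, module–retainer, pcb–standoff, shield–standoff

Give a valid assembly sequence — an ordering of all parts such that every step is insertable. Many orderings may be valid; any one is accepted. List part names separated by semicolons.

duct; pcb; daughtercard; fan; standoff; shield; module; bezel; retainer

1. duct@(1, 0) [-x clear] — {duct}
2. pcb@(1, 1) [+x clear] — {duct, pcb}
3. daughtercard@(2, 1) [-y clear] — {daughtercard, duct, pcb}
4. fan@(1, 2) [+x clear] — {daughtercard, duct, fan, pcb}
5. standoff@(0, 1) [+y clear] — {daughtercard, duct, fan, pcb, standoff}
6. shield@(0, 0) [-x clear] — {daughtercard, duct, fan, pcb, shield, standoff}
7. module@(3, 1) [+x clear] — {daughtercard, duct, fan, module, pcb, shield, standoff}
8. bezel@(2, 0) [+x clear] — {bezel, daughtercard, duct, fan, module, pcb, shield, standoff}
9. retainer@(3, 0) [+x clear] — {bezel, daughtercard, duct, fan, module, pcb, retainer, shield, standoff}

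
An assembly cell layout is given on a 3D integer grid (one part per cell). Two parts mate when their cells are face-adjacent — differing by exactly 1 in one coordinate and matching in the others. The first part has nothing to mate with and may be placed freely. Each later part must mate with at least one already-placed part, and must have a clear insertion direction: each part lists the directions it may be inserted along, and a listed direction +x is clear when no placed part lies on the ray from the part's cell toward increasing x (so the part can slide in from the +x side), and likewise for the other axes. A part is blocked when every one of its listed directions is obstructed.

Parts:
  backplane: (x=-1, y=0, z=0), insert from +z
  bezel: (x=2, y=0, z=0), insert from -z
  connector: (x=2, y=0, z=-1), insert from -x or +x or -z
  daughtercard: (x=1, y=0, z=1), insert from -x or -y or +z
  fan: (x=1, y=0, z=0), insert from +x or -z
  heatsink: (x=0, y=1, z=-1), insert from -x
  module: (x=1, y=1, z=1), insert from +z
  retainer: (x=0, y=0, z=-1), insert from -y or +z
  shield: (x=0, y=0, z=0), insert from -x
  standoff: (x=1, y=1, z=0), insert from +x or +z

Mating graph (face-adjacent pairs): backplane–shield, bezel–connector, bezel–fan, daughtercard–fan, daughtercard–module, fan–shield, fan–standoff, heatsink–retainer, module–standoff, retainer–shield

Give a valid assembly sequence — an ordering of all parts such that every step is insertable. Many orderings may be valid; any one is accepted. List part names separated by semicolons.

heatsink; retainer; shield; backplane; fan; daughtercard; bezel; connector; standoff; module

1. heatsink@(0, 1, -1) [-x clear] — {heatsink}
2. retainer@(0, 0, -1) [-y clear] — {heatsink, retainer}
3. shield@(0, 0, 0) [-x clear] — {heatsink, retainer, shield}
4. backplane@(-1, 0, 0) [+z clear] — {backplane, heatsink, retainer, shield}
5. fan@(1, 0, 0) [+x clear] — {backplane, fan, heatsink, retainer, shield}
6. daughtercard@(1, 0, 1) [-x clear] — {backplane, daughtercard, fan, heatsink, retainer, shield}
7. bezel@(2, 0, 0) [-z clear] — {backplane, bezel, daughtercard, fan, heatsink, retainer, shield}
8. connector@(2, 0, -1) [+x clear] — {backplane, bezel, connector, daughtercard, fan, heatsink, retainer, shield}
9. standoff@(1, 1, 0) [+x clear] — {backplane, bezel, connector, daughtercard, fan, heatsink, retainer, shield, standoff}
10. module@(1, 1, 1) [+z clear] — {backplane, bezel, connector, daughtercard, fan, heatsink, module, retainer, shield, standoff}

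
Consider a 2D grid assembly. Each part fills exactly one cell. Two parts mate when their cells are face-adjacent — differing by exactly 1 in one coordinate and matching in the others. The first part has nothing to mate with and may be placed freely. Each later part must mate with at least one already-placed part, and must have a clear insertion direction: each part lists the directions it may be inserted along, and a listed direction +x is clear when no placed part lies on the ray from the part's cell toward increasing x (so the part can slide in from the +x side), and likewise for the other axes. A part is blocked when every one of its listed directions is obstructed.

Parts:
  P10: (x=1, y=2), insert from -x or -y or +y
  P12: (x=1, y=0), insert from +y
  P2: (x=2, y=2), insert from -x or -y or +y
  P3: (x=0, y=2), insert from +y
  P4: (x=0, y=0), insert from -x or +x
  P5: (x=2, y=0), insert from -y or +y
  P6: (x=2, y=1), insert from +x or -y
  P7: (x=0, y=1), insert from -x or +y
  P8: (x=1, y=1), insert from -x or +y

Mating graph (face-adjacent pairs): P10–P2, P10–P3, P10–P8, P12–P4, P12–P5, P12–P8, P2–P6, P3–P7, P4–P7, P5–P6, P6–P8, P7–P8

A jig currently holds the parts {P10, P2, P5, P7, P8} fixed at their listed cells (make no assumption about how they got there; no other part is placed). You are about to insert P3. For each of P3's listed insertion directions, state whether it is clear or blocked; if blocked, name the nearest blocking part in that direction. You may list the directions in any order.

+y: clear

+y: ray from P3(0, 2) has no placed part ⇒ clear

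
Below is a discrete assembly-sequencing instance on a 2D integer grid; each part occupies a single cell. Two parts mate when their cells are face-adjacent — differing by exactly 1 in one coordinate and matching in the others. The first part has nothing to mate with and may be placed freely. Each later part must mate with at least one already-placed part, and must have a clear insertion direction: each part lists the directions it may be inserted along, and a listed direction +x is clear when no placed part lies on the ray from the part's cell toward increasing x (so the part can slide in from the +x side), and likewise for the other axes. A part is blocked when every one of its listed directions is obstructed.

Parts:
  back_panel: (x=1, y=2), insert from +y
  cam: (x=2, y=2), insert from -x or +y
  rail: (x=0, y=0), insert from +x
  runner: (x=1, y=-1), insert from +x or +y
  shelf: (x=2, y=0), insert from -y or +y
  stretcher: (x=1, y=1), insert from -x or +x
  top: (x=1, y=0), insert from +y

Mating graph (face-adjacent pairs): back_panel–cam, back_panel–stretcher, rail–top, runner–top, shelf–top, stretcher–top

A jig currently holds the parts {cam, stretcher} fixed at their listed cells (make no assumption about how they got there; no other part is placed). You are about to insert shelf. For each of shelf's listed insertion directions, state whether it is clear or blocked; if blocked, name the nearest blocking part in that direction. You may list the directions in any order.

+y: blocked by cam; -y: clear

-y: ray from shelf(2, 0) has no placed part ⇒ clear
+y: nearest on ray is cam@(2, 2) ⇒ blocked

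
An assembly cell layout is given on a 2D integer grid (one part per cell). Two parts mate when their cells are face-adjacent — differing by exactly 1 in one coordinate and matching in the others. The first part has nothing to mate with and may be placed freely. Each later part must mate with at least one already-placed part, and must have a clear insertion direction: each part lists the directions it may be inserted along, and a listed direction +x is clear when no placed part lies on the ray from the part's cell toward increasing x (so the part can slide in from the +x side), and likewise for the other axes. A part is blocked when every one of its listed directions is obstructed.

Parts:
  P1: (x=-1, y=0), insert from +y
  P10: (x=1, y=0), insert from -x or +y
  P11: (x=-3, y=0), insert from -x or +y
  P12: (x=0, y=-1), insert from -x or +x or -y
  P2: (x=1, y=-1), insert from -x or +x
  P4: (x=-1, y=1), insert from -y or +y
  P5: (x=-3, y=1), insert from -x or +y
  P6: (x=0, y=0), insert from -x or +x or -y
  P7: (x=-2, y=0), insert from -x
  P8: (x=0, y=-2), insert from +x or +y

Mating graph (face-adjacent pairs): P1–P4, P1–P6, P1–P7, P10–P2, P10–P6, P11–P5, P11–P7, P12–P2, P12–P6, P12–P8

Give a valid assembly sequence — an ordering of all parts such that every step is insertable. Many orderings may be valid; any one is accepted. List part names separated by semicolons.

P12; P2; P10; P8; P6; P1; P4; P7; P11; P5

1. P12@(0, -1) [-x clear] — {P12}
2. P2@(1, -1) [+x clear] — {P12, P2}
3. P10@(1, 0) [-x clear] — {P10, P12, P2}
4. P8@(0, -2) [+x clear] — {P10, P12, P2, P8}
5. P6@(0, 0) [-x clear] — {P10, P12, P2, P6, P8}
6. P1@(-1, 0) [+y clear] — {P1, P10, P12, P2, P6, P8}
7. P4@(-1, 1) [+y clear] — {P1, P10, P12, P2, P4, P6, P8}
8. P7@(-2, 0) [-x clear] — {P1, P10, P12, P2, P4, P6, P7, P8}
9. P11@(-3, 0) [-x clear] — {P1, P10, P11, P12, P2, P4, P6, P7, P8}
10. P5@(-3, 1) [-x clear] — {P1, P10, P11, P12, P2, P4, P5, P6, P7, P8}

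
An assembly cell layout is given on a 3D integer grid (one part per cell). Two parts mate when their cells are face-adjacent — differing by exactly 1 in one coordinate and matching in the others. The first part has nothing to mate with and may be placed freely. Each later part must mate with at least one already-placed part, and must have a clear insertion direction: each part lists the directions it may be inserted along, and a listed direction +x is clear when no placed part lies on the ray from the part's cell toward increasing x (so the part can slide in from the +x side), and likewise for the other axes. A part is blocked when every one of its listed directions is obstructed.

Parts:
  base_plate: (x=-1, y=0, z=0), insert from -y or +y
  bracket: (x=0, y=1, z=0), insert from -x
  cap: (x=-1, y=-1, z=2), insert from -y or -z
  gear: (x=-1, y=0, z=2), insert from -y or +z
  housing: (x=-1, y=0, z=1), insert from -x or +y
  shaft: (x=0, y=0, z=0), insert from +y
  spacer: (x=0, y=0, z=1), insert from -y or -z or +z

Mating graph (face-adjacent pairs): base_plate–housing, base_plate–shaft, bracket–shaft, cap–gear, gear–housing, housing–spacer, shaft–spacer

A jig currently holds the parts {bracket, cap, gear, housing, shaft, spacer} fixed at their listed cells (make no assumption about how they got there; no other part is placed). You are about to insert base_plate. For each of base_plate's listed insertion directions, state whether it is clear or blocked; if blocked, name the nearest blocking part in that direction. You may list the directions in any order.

+y: clear; -y: clear

-y: ray from base_plate(-1, 0, 0) has no placed part ⇒ clear
+y: ray from base_plate(-1, 0, 0) has no placed part ⇒ clear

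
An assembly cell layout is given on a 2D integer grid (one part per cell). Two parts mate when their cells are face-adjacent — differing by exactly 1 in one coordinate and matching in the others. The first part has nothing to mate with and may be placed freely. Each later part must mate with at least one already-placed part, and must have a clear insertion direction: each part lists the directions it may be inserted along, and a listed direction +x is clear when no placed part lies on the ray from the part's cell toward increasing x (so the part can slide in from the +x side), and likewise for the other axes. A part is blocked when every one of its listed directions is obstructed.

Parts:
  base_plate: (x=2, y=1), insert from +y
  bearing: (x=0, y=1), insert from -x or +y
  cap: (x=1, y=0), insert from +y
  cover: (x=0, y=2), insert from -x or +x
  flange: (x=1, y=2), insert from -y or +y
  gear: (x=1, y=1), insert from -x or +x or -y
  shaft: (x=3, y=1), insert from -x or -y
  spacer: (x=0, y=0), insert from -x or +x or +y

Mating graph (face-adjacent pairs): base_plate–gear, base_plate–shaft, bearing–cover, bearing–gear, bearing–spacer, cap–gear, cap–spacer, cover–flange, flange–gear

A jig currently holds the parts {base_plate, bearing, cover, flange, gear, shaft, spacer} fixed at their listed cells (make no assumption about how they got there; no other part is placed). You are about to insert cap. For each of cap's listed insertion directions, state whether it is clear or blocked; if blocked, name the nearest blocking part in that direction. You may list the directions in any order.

+y: blocked by gear

+y: nearest on ray is gear@(1, 1) ⇒ blocked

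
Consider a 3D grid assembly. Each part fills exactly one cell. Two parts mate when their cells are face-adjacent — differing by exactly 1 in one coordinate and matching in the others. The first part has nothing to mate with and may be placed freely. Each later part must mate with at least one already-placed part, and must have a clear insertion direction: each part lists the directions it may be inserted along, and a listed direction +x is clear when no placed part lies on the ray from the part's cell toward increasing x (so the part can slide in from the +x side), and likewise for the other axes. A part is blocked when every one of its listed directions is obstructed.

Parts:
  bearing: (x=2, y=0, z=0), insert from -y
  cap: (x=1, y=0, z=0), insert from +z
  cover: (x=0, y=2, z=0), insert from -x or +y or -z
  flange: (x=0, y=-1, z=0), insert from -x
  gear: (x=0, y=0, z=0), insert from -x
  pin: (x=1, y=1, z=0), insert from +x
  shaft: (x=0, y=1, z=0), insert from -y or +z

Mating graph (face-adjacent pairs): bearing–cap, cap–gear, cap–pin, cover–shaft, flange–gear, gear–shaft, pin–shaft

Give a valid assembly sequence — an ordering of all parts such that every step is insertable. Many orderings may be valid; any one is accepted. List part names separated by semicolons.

flange; gear; shaft; cover; pin; cap; bearing

1. flange@(0, -1, 0) [-x clear] — {flange}
2. gear@(0, 0, 0) [-x clear] — {flange, gear}
3. shaft@(0, 1, 0) [+z clear] — {flange, gear, shaft}
4. cover@(0, 2, 0) [-x clear] — {cover, flange, gear, shaft}
5. pin@(1, 1, 0) [+x clear] — {cover, flange, gear, pin, shaft}
6. cap@(1, 0, 0) [+z clear] — {cap, cover, flange, gear, pin, shaft}
7. bearing@(2, 0, 0) [-y clear] — {bearing, cap, cover, flange, gear, pin, shaft}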